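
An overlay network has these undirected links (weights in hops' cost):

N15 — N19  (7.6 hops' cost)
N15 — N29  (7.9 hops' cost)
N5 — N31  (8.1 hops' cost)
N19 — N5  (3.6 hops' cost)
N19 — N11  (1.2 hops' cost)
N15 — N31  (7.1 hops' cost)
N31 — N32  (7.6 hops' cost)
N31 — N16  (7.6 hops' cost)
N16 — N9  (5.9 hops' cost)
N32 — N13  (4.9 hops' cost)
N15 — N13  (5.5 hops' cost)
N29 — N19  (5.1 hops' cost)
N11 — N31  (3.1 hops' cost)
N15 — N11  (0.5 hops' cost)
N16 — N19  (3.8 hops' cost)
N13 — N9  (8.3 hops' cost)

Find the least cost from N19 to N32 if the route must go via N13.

12.1 hops' cost

Best N19 to N13: N19 → N11 → N15 → N13 costing 7.2
Best N13 to N32: N13 → N32 costing 4.9
Total via N13: 7.2 + 4.9 = 12.1 hops' cost.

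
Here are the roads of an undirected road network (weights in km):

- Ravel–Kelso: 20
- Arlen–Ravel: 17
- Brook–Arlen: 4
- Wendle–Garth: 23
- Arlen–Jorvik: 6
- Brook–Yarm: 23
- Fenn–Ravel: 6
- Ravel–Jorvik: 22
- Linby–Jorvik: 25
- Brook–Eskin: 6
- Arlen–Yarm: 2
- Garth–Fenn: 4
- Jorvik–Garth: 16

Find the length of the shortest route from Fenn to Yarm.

Settle nodes by increasing distance from Fenn:
Fenn: 0
Garth: 4  (via Fenn)
Ravel: 6  (via Fenn)
Jorvik: 20  (via Garth)
Arlen: 23  (via Ravel)
Yarm: 25  (via Arlen)
Shortest route: Fenn–Ravel–Arlen–Yarm = 25 km.

25 km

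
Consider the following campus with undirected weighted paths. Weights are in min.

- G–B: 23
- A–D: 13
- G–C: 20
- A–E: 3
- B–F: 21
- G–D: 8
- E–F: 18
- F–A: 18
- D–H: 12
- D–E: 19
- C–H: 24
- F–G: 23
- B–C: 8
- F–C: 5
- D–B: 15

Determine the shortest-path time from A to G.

Shortest distances from A:
A: 0
E: 3  (via A)
D: 13  (via A)
F: 18  (via A)
G: 21  (via D)
Shortest route: A → D → G = 21 min.

21 min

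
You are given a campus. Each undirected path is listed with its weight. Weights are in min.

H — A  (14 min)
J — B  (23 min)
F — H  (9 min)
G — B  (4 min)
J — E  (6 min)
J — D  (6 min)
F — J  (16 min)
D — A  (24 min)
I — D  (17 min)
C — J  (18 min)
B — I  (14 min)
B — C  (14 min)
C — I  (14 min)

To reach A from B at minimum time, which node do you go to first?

J

Candidate routes:
B - J - D - A: 23+6+24 = 53
B - I - D - A: 14+17+24 = 55
The minimum is 53 min via B - J - D - A.
So from B the first move is to J.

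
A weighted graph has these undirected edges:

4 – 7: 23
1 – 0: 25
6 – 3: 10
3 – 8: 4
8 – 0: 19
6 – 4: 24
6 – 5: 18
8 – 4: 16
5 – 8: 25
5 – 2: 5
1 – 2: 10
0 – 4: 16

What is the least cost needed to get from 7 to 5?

64

Shortest distances from 7:
7: 0
4: 23  (via 7)
0: 39  (via 4)
8: 39  (via 4)
3: 43  (via 8)
6: 47  (via 4)
1: 64  (via 0)
5: 64  (via 8)
Shortest route: 7–4–8–5 = 64.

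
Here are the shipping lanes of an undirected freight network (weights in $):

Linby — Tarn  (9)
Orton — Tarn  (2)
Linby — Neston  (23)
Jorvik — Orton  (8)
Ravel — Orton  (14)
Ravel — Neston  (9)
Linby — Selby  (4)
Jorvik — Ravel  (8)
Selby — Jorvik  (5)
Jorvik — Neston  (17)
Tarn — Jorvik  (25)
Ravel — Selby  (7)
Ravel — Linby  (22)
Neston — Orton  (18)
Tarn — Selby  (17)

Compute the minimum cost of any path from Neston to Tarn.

$20

Compare a few routes:
Neston → Orton → Tarn: 18+2 = 20
Neston → Ravel → Orton → Tarn: 9+14+2 = 25
The minimum is $20 via Neston → Orton → Tarn.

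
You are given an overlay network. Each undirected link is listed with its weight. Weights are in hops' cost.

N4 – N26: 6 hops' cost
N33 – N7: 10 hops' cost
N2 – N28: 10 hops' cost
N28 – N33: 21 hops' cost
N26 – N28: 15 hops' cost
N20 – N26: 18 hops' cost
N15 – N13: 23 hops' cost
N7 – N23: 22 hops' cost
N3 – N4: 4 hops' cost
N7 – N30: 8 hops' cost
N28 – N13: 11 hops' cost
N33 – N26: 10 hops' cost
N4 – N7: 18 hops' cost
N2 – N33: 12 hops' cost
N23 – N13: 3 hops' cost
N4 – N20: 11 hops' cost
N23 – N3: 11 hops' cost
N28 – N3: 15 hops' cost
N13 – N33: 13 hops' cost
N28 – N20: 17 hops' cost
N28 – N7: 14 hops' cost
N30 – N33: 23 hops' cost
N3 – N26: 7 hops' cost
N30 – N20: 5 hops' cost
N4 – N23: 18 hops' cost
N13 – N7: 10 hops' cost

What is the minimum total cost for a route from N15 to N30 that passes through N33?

54 hops' cost

Shortest N15→N33: N15 → N13 → N33 = 36
Shortest N33→N30: N33 → N7 → N30 = 18
Total via N33: 36 + 18 = 54 hops' cost.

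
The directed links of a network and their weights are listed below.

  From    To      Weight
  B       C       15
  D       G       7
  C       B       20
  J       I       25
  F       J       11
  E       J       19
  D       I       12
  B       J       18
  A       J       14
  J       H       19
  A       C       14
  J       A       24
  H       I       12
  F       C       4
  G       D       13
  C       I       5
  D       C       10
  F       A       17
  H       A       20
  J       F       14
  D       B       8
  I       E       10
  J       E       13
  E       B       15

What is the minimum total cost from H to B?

Shortest distances from H:
H: 0
I: 12  (via H)
A: 20  (via H)
E: 22  (via I)
C: 34  (via A)
J: 34  (via A)
B: 37  (via E)
Shortest route: H–I–E–B = 37.

37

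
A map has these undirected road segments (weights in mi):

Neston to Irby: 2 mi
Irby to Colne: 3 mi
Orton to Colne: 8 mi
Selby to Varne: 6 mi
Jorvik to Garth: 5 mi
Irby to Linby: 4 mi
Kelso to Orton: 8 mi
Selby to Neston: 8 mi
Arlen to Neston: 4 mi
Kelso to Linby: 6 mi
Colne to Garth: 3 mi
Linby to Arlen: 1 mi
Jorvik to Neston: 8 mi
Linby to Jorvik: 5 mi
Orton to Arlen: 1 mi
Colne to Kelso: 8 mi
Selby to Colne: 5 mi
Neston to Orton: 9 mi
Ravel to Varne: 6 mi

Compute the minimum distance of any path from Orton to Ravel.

25 mi

Compare a few routes:
Orton–Arlen–Neston–Irby–Colne–Selby–Varne–Ravel: 1+4+2+3+5+6+6 = 27
Orton–Arlen–Linby–Irby–Colne–Selby–Varne–Ravel: 1+1+4+3+5+6+6 = 26
Orton–Arlen–Neston–Selby–Varne–Ravel: 1+4+8+6+6 = 25
The minimum is 25 mi via Orton–Arlen–Neston–Selby–Varne–Ravel.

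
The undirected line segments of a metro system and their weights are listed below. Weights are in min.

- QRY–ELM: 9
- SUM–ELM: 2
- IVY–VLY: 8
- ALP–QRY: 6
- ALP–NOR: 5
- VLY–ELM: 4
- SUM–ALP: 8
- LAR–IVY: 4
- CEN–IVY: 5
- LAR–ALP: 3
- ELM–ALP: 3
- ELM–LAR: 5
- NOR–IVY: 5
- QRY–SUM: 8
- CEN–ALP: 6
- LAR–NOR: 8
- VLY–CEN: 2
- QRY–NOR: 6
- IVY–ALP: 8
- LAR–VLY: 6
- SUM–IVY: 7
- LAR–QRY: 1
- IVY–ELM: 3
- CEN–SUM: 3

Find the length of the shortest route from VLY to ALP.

Compare a few routes:
VLY–CEN–ALP: 2+6 = 8
VLY–ELM–ALP: 4+3 = 7
VLY–LAR–ALP: 6+3 = 9
The minimum is 7 min via VLY–ELM–ALP.

7 min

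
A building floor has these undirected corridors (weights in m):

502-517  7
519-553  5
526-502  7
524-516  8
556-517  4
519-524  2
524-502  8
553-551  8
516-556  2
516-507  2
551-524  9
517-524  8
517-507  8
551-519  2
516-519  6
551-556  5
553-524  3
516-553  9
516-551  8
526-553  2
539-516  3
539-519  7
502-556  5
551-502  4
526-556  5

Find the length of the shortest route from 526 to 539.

10 m

Enumerating some paths:
526–553–519–539: 2+5+7 = 14
526–553–516–539: 2+9+3 = 14
526–556–516–539: 5+2+3 = 10
Cheapest is 526–556–516–539 at 10 m.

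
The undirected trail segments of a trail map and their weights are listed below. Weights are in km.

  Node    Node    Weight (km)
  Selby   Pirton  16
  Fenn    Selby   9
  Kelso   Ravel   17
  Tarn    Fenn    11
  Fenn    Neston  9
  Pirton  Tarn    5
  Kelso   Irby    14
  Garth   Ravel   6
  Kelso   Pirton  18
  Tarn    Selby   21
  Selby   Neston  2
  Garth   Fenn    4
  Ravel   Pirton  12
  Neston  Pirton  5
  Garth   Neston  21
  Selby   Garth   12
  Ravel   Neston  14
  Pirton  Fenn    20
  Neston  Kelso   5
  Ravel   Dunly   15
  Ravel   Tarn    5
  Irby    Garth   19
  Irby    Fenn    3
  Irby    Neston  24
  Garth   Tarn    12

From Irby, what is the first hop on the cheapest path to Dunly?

Enumerating some paths:
Irby - Garth - Ravel - Dunly: 19+6+15 = 40
Irby - Fenn - Garth - Tarn - Ravel - Dunly: 3+4+12+5+15 = 39
Irby - Fenn - Tarn - Ravel - Dunly: 3+11+5+15 = 34
Irby - Fenn - Garth - Ravel - Dunly: 3+4+6+15 = 28
The minimum is 28 km via Irby - Fenn - Garth - Ravel - Dunly.
So from Irby the first move is to Fenn.

Fenn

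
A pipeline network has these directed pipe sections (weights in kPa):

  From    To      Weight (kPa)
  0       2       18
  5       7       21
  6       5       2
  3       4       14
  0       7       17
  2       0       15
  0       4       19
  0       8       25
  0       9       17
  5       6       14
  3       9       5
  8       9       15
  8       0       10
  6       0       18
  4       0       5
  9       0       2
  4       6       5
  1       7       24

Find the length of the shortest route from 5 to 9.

Running Dijkstra from 5:
5: 0
6: 14  (via 5)
7: 21  (via 5)
0: 32  (via 6)
9: 49  (via 0)
Shortest route: 5–6–0–9 = 49 kPa.

49 kPa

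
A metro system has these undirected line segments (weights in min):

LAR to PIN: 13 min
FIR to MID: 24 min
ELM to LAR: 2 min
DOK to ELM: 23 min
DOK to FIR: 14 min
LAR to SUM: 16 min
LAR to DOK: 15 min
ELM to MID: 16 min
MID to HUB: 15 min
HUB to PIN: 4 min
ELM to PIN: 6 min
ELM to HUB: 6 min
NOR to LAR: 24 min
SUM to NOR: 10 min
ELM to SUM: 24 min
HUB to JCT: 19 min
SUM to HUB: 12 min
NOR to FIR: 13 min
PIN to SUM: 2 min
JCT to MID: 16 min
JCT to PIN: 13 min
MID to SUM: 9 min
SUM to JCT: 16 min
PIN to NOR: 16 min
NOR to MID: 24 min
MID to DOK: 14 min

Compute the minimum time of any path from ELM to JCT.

19 min

Enumerating some paths:
ELM → PIN → JCT: 6+13 = 19
ELM → PIN → SUM → JCT: 6+2+16 = 24
ELM → HUB → PIN → JCT: 6+4+13 = 23
Cheapest is ELM → PIN → JCT at 19 min.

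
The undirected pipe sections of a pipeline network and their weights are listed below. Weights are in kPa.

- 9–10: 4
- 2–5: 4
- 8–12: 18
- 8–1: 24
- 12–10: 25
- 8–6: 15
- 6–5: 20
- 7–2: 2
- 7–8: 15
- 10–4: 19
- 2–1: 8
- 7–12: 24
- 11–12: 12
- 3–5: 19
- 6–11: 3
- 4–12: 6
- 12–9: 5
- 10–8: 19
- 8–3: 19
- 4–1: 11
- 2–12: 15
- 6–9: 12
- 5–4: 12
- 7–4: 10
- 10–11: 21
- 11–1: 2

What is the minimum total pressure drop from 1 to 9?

Settle nodes by increasing distance from 1:
1: 0
11: 2  (via 1)
6: 5  (via 11)
2: 8  (via 1)
7: 10  (via 2)
4: 11  (via 1)
5: 12  (via 2)
12: 14  (via 11)
9: 17  (via 6)
Shortest route: 1 → 11 → 6 → 9 = 17 kPa.

17 kPa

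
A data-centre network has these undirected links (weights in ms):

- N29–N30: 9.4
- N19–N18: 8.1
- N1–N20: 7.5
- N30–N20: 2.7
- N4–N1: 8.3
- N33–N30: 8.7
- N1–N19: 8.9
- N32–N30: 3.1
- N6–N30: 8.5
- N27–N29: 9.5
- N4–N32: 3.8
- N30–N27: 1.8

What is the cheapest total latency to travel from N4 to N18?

Running Dijkstra from N4:
N4: 0
N32: 3.8  (via N4)
N30: 6.9  (via N32)
N1: 8.3  (via N4)
N27: 8.7  (via N30)
N20: 9.6  (via N30)
N6: 15.4  (via N30)
N33: 15.6  (via N30)
N29: 16.3  (via N30)
N19: 17.2  (via N1)
N18: 25.3  (via N19)
Shortest route: N4 → N1 → N19 → N18 = 25.3 ms.

25.3 ms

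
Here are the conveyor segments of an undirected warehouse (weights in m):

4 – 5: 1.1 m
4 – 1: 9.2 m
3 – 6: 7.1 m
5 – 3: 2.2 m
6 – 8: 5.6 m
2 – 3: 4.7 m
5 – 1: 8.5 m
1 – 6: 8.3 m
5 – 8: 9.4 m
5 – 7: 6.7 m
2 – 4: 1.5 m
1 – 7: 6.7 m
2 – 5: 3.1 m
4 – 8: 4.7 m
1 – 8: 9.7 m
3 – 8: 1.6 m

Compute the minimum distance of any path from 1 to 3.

Enumerating some paths:
1 → 4 → 5 → 3: 9.2+1.1+2.2 = 12.5
1 → 5 → 3: 8.5+2.2 = 10.7
1 → 8 → 3: 9.7+1.6 = 11.3
Cheapest is 1 → 5 → 3 at 10.7 m.

10.7 m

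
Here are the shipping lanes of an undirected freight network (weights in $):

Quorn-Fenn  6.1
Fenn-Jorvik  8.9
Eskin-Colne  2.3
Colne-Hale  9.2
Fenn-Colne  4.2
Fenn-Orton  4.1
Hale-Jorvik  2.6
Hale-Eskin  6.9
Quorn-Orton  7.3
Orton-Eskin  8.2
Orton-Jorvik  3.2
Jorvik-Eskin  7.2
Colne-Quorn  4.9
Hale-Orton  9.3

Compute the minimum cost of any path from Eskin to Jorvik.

$7.2

Compare a few routes:
Eskin - Hale - Jorvik: 6.9+2.6 = 9.5
Eskin - Orton - Jorvik: 8.2+3.2 = 11.4
Eskin - Jorvik: 7.2 = 7.2
Eskin - Colne - Fenn - Orton - Jorvik: 2.3+4.2+4.1+3.2 = 13.8
The minimum is $7.2 via Eskin - Jorvik.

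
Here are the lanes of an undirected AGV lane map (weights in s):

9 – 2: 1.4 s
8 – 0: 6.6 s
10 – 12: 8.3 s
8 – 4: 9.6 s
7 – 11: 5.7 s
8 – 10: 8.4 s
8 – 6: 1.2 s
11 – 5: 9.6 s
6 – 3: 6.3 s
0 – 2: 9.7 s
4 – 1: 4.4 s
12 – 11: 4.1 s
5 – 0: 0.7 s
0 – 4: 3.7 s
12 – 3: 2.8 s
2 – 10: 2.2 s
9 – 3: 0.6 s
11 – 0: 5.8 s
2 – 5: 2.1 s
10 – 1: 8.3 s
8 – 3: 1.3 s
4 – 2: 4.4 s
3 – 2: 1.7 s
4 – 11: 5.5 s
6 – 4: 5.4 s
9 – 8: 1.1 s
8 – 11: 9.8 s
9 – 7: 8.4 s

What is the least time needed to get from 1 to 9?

10.2 s

Enumerating some paths:
1 → 4 → 2 → 9: 4.4+4.4+1.4 = 10.2
1 → 4 → 2 → 3 → 9: 4.4+4.4+1.7+0.6 = 11.1
1 → 4 → 6 → 8 → 9: 4.4+5.4+1.2+1.1 = 12.1
1 → 10 → 2 → 9: 8.3+2.2+1.4 = 11.9
The minimum is 10.2 s via 1 → 4 → 2 → 9.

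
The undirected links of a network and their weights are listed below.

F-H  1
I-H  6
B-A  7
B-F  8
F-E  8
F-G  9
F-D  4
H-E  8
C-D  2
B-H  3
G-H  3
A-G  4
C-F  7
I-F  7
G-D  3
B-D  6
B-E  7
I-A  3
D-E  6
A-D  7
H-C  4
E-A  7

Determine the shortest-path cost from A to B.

7

Running Dijkstra from A:
A: 0
I: 3  (via A)
G: 4  (via A)
B: 7  (via A)
Shortest route: A → B = 7.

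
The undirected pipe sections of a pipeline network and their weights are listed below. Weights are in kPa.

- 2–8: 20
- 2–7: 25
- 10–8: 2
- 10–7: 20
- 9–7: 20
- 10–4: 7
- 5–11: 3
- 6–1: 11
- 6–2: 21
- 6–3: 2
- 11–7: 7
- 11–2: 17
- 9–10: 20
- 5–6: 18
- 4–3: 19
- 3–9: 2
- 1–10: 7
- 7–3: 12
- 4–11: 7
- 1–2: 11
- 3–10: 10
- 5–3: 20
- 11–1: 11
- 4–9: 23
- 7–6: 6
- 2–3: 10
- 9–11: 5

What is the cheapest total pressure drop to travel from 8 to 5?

Enumerating some paths:
8 - 10 - 1 - 11 - 5: 2+7+11+3 = 23
8 - 10 - 4 - 11 - 5: 2+7+7+3 = 19
8 - 10 - 3 - 9 - 11 - 5: 2+10+2+5+3 = 22
8 - 10 - 3 - 6 - 7 - 11 - 5: 2+10+2+6+7+3 = 30
The minimum is 19 kPa via 8 - 10 - 4 - 11 - 5.

19 kPa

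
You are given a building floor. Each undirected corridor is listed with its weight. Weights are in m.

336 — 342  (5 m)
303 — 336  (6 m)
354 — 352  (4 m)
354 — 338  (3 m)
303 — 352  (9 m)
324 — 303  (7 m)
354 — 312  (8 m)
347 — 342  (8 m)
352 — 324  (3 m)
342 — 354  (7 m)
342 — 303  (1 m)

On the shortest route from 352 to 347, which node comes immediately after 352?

Compare a few routes:
352 → 324 → 303 → 342 → 347: 3+7+1+8 = 19
352 → 303 → 342 → 347: 9+1+8 = 18
352 → 354 → 342 → 347: 4+7+8 = 19
Cheapest is 352 → 303 → 342 → 347 at 18 m.
So from 352 the first move is to 303.

303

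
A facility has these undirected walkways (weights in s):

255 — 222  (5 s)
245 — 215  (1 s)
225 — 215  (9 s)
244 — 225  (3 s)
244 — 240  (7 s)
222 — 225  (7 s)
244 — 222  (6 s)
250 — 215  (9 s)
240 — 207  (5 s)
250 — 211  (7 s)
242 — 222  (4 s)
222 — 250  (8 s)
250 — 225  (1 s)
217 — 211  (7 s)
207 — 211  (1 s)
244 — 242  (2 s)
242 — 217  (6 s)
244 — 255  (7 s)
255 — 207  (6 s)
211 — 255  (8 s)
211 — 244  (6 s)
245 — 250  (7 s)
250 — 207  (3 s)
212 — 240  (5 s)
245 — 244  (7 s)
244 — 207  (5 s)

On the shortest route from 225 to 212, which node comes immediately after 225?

250

Enumerating some paths:
225 → 244 → 240 → 212: 3+7+5 = 15
225 → 250 → 207 → 240 → 212: 1+3+5+5 = 14
Cheapest is 225 → 250 → 207 → 240 → 212 at 14 s.
So from 225 the first move is to 250.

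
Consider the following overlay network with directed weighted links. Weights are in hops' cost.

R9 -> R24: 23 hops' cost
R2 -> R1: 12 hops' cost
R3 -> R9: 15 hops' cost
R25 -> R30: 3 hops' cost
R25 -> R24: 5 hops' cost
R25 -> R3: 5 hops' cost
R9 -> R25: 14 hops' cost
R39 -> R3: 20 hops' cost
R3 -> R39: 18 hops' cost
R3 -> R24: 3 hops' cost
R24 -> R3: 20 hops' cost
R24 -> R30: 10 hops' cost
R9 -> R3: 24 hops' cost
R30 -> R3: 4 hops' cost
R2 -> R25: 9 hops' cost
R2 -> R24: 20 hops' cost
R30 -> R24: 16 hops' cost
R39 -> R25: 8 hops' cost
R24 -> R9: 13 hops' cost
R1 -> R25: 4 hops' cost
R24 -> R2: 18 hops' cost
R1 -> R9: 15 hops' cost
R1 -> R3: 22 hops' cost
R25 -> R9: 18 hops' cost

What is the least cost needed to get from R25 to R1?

Running Dijkstra from R25:
R25: 0
R30: 3  (via R25)
R24: 5  (via R25)
R3: 5  (via R25)
R9: 18  (via R25)
R39: 23  (via R3)
R2: 23  (via R24)
R1: 35  (via R2)
Shortest route: R25 → R24 → R2 → R1 = 35 hops' cost.

35 hops' cost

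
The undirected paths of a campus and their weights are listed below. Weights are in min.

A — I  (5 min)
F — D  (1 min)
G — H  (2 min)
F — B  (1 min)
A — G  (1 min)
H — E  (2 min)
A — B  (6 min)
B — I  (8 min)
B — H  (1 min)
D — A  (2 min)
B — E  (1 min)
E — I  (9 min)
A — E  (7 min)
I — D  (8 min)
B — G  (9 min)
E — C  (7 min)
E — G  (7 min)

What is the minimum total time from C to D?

10 min

Candidate routes:
C–E–B–H–G–A–D: 7+1+1+2+1+2 = 14
C–E–H–G–A–D: 7+2+2+1+2 = 14
C–E–H–B–F–D: 7+2+1+1+1 = 12
C–E–B–F–D: 7+1+1+1 = 10
Cheapest is C–E–B–F–D at 10 min.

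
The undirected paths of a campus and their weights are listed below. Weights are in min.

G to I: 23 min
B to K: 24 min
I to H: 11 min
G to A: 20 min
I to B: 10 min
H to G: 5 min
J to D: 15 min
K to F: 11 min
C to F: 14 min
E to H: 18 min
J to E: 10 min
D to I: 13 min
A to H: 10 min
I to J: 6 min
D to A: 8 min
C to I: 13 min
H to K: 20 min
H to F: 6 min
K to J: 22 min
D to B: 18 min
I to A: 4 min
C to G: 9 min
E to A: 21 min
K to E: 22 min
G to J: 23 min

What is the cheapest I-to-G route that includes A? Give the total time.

19 min

Shortest I→A: I → A = 4
Best A to G: A → H → G costing 15
Total via A: 4 + 15 = 19 min.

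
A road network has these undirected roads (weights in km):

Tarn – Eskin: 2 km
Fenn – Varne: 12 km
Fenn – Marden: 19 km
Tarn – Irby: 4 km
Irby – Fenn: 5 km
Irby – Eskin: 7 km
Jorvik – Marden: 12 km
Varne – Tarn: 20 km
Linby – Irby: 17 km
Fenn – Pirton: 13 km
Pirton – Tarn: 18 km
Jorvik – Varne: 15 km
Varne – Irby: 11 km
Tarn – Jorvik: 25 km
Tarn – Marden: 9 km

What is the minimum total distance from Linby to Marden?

30 km

Compare a few routes:
Linby–Irby–Tarn–Marden: 17+4+9 = 30
Linby–Irby–Fenn–Marden: 17+5+19 = 41
Linby–Irby–Varne–Jorvik–Marden: 17+11+15+12 = 55
Linby–Irby–Eskin–Tarn–Marden: 17+7+2+9 = 35
Cheapest is Linby–Irby–Tarn–Marden at 30 km.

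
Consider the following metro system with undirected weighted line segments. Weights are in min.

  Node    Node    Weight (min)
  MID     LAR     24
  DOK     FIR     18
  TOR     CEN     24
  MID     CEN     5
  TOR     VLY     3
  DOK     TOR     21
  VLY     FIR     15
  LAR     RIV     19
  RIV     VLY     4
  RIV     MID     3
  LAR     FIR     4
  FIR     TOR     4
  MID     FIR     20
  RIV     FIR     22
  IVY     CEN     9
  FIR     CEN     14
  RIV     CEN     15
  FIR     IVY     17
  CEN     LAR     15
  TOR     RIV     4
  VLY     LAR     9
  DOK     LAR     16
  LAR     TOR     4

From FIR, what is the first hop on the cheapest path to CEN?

CEN

Compare a few routes:
FIR → TOR → VLY → RIV → MID → CEN: 4+3+4+3+5 = 19
FIR → TOR → RIV → MID → CEN: 4+4+3+5 = 16
FIR → CEN: 14 = 14
FIR → LAR → CEN: 4+15 = 19
Cheapest is FIR → CEN at 14 min.
So from FIR the first move is to CEN.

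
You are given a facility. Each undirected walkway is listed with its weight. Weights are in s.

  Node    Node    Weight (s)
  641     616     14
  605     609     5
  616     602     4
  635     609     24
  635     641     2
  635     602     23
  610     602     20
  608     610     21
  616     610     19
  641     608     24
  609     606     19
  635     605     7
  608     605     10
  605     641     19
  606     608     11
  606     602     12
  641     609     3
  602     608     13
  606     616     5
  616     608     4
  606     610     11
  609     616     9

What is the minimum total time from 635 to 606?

19 s

Compare a few routes:
635 → 641 → 616 → 606: 2+14+5 = 21
635 → 641 → 609 → 616 → 606: 2+3+9+5 = 19
635 → 641 → 609 → 606: 2+3+19 = 24
635 → 605 → 608 → 616 → 606: 7+10+4+5 = 26
The minimum is 19 s via 635 → 641 → 609 → 616 → 606.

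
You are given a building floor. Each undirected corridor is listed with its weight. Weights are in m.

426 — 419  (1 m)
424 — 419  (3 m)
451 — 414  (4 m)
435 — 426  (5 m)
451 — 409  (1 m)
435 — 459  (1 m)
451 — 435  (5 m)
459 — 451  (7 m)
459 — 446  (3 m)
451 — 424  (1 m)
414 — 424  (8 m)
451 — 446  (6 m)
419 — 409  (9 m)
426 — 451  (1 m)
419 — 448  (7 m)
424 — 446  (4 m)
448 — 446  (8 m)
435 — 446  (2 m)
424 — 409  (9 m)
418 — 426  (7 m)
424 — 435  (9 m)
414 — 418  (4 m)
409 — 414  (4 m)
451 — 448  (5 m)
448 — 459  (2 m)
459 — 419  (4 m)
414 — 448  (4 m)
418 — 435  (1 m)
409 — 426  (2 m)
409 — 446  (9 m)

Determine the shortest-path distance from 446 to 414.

7 m

Settle nodes by increasing distance from 446:
446: 0
435: 2  (via 446)
459: 3  (via 446)
418: 3  (via 435)
424: 4  (via 446)
448: 5  (via 459)
451: 5  (via 424)
426: 6  (via 451)
409: 6  (via 451)
414: 7  (via 418)
Shortest route: 446–435–418–414 = 7 m.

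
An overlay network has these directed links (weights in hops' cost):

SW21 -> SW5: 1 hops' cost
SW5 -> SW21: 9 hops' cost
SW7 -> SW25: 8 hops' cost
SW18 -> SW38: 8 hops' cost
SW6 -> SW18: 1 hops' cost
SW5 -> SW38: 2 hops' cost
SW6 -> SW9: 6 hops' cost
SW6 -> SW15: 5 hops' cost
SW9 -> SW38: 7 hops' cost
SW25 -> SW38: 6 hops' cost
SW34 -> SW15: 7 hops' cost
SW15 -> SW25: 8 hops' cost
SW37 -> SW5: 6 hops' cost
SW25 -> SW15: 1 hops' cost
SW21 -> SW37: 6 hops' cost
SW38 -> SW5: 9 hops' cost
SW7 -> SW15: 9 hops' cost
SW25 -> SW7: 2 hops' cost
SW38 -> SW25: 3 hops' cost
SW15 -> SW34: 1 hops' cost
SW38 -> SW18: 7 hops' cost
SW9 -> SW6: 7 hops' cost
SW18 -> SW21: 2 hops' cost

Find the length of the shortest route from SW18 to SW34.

10 hops' cost

Enumerating some paths:
SW18–SW38–SW25–SW15–SW34: 8+3+1+1 = 13
SW18–SW21–SW5–SW38–SW25–SW15–SW34: 2+1+2+3+1+1 = 10
The minimum is 10 hops' cost via SW18–SW21–SW5–SW38–SW25–SW15–SW34.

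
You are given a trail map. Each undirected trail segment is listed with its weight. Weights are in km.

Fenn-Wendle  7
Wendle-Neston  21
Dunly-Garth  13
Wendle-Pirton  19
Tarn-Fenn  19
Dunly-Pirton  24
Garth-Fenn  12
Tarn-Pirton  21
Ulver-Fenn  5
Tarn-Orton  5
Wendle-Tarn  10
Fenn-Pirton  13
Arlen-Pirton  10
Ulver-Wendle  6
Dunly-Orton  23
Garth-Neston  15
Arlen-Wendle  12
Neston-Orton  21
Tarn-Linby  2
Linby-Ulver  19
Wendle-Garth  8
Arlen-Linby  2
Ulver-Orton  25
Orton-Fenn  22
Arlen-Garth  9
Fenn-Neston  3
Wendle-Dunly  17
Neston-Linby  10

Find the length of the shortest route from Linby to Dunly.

Candidate routes:
Linby–Tarn–Wendle–Dunly: 2+10+17 = 29
Linby–Arlen–Wendle–Dunly: 2+12+17 = 31
Linby–Arlen–Garth–Dunly: 2+9+13 = 24
Linby–Tarn–Orton–Dunly: 2+5+23 = 30
Cheapest is Linby–Arlen–Garth–Dunly at 24 km.

24 km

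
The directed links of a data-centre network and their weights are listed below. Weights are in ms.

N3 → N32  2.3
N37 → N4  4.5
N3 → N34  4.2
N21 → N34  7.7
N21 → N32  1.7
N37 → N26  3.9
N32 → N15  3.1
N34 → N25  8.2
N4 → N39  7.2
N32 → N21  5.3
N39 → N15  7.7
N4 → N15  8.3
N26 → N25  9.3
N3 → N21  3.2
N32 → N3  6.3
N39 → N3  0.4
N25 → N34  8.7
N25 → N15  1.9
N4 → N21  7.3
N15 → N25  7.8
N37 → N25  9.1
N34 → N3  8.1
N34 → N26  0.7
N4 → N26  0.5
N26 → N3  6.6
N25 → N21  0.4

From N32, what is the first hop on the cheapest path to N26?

N3

Candidate routes:
N32–N15–N25–N21–N34–N26: 3.1+7.8+0.4+7.7+0.7 = 19.7
N32–N3–N21–N34–N26: 6.3+3.2+7.7+0.7 = 17.9
N32–N3–N34–N26: 6.3+4.2+0.7 = 11.2
N32–N21–N34–N26: 5.3+7.7+0.7 = 13.7
The minimum is 11.2 ms via N32–N3–N34–N26.
So from N32 the first move is to N3.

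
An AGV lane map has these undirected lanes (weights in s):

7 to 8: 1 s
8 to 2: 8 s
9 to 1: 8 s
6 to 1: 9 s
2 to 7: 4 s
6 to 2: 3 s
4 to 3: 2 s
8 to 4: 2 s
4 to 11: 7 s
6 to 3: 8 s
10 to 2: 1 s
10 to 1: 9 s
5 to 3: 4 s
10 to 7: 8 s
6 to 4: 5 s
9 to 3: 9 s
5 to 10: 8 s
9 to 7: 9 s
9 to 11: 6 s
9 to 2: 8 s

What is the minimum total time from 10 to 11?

Shortest distances from 10:
10: 0
2: 1  (via 10)
6: 4  (via 2)
7: 5  (via 2)
8: 6  (via 7)
4: 8  (via 8)
5: 8  (via 10)
1: 9  (via 10)
9: 9  (via 2)
3: 10  (via 4)
11: 15  (via 4)
Shortest route: 10–2–7–8–4–11 = 15 s.

15 s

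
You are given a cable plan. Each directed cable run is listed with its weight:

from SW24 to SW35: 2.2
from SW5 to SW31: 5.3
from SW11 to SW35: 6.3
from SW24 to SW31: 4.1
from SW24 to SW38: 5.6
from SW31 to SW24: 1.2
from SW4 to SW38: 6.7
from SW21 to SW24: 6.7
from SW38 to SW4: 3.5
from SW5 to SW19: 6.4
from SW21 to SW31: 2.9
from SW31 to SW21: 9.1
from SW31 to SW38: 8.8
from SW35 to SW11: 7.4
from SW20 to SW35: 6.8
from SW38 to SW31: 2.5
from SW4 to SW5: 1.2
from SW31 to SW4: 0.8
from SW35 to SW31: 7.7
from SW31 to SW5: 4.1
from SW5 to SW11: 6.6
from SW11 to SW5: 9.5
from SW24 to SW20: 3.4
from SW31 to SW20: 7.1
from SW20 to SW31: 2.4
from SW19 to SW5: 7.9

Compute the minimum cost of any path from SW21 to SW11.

11.5

Settle nodes by increasing distance from SW21:
SW21: 0
SW31: 2.9  (via SW21)
SW4: 3.7  (via SW31)
SW24: 4.1  (via SW31)
SW5: 4.9  (via SW4)
SW35: 6.3  (via SW24)
SW20: 7.5  (via SW24)
SW38: 9.7  (via SW24)
SW19: 11.3  (via SW5)
SW11: 11.5  (via SW5)
Shortest route: SW21 → SW31 → SW4 → SW5 → SW11 = 11.5.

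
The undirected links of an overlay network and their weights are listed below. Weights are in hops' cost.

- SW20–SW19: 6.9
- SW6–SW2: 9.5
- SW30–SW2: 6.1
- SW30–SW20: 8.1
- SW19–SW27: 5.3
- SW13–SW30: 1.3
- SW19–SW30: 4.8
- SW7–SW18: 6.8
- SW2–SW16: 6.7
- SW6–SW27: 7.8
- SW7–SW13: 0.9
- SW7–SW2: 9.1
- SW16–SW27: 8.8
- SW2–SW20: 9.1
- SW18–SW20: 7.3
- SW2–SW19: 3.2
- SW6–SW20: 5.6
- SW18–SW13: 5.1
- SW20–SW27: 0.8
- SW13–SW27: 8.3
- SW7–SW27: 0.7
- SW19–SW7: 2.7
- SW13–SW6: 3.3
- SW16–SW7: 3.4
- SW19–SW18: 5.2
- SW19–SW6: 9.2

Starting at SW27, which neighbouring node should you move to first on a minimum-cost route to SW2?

SW7

Candidate routes:
SW27–SW19–SW2: 5.3+3.2 = 8.5
SW27–SW7–SW19–SW2: 0.7+2.7+3.2 = 6.6
The minimum is 6.6 hops' cost via SW27–SW7–SW19–SW2.
So from SW27 the first move is to SW7.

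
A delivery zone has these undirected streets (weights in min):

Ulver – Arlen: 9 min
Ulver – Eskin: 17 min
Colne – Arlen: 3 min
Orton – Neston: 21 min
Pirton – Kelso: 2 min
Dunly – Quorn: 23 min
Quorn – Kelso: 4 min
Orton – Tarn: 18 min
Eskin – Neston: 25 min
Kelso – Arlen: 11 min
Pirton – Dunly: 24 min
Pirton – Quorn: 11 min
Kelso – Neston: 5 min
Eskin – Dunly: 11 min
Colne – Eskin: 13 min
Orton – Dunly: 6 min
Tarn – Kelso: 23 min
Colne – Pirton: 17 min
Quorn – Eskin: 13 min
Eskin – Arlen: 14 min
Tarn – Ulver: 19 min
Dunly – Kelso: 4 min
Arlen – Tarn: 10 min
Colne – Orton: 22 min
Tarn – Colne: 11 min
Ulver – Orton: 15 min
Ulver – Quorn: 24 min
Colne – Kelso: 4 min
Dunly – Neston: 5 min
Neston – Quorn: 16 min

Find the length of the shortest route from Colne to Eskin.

Shortest distances from Colne:
Colne: 0
Arlen: 3  (via Colne)
Kelso: 4  (via Colne)
Pirton: 6  (via Kelso)
Dunly: 8  (via Kelso)
Quorn: 8  (via Kelso)
Neston: 9  (via Kelso)
Tarn: 11  (via Colne)
Ulver: 12  (via Arlen)
Eskin: 13  (via Colne)
Shortest route: Colne–Eskin = 13 min.

13 min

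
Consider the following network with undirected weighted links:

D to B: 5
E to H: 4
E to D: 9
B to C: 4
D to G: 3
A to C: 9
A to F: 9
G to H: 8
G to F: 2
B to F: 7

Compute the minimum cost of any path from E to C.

Candidate routes:
E - D - B - C: 9+5+4 = 18
E - H - G - D - B - C: 4+8+3+5+4 = 24
E - D - G - F - B - C: 9+3+2+7+4 = 25
E - H - G - F - B - C: 4+8+2+7+4 = 25
The minimum is 18 via E - D - B - C.

18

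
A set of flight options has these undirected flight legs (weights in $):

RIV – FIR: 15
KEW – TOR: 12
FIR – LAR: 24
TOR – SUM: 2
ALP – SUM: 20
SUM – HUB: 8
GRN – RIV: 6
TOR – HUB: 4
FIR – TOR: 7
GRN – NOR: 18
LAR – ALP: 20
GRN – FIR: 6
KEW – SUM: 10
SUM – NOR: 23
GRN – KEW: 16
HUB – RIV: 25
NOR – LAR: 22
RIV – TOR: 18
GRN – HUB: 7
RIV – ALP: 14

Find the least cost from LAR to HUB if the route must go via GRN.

$37

Shortest LAR→GRN: LAR → FIR → GRN = 30
Shortest GRN→HUB: GRN → HUB = 7
Total via GRN: 30 + 7 = $37.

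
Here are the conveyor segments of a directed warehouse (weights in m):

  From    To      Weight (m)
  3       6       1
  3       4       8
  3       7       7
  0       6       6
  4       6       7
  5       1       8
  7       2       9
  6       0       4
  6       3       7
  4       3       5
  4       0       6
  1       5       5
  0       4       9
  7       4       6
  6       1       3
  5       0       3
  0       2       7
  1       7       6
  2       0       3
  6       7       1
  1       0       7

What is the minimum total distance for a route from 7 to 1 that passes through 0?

Shortest 7→0: 7–4–0 = 12
Shortest 0→1: 0–6–1 = 9
Total via 0: 12 + 9 = 21 m.

21 m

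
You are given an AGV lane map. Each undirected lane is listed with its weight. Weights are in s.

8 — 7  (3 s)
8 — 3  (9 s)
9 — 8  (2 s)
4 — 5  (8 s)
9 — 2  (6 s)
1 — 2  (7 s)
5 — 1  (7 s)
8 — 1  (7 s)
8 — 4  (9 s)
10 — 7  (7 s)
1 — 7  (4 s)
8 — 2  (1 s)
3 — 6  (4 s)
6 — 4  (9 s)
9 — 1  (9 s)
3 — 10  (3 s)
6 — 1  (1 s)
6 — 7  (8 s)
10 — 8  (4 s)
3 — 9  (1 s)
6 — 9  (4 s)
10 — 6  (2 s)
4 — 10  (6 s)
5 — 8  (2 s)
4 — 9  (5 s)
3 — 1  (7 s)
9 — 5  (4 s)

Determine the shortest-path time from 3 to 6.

Settle nodes by increasing distance from 3:
3: 0
9: 1  (via 3)
8: 3  (via 9)
10: 3  (via 3)
2: 4  (via 8)
6: 4  (via 3)
Shortest route: 3–6 = 4 s.

4 s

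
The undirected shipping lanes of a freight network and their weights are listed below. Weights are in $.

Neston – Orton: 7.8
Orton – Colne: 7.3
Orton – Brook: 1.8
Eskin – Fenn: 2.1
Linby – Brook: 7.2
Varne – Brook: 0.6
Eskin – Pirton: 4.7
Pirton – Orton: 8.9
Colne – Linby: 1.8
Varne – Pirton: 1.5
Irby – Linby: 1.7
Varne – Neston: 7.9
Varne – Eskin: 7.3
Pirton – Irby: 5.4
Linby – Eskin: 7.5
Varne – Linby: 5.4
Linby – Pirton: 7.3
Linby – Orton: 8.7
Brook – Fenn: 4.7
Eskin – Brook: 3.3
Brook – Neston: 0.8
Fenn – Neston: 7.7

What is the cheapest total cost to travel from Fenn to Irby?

$11.3

Candidate routes:
Fenn–Brook–Varne–Pirton–Irby: 4.7+0.6+1.5+5.4 = 12.2
Fenn–Eskin–Pirton–Irby: 2.1+4.7+5.4 = 12.2
Fenn–Eskin–Linby–Irby: 2.1+7.5+1.7 = 11.3
The minimum is $11.3 via Fenn–Eskin–Linby–Irby.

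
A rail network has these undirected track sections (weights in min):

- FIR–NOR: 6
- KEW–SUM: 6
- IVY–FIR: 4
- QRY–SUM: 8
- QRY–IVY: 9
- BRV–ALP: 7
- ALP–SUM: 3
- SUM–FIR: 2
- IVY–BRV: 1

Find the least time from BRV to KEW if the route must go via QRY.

Best BRV to QRY: BRV–IVY–QRY costing 10
Best QRY to KEW: QRY–SUM–KEW costing 14
Total via QRY: 10 + 14 = 24 min.

24 min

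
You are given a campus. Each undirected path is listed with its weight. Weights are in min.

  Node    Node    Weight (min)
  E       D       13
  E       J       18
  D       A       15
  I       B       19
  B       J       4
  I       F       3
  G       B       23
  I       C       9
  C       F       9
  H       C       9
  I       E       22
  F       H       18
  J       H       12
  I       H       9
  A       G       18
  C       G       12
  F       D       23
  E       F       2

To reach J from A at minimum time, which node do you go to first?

G

Compare a few routes:
A → G → C → H → J: 18+12+9+12 = 51
A → D → E → J: 15+13+18 = 46
A → G → B → J: 18+23+4 = 45
The minimum is 45 min via A → G → B → J.
So from A the first move is to G.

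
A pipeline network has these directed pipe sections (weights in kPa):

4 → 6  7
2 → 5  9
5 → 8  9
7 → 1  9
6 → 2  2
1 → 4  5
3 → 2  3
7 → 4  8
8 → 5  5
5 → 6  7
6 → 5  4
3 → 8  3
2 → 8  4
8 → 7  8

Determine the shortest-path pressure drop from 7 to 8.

21 kPa

Candidate routes:
7 - 4 - 6 - 5 - 8: 8+7+4+9 = 28
7 - 4 - 6 - 2 - 8: 8+7+2+4 = 21
7 - 1 - 4 - 6 - 2 - 8: 9+5+7+2+4 = 27
Cheapest is 7 - 4 - 6 - 2 - 8 at 21 kPa.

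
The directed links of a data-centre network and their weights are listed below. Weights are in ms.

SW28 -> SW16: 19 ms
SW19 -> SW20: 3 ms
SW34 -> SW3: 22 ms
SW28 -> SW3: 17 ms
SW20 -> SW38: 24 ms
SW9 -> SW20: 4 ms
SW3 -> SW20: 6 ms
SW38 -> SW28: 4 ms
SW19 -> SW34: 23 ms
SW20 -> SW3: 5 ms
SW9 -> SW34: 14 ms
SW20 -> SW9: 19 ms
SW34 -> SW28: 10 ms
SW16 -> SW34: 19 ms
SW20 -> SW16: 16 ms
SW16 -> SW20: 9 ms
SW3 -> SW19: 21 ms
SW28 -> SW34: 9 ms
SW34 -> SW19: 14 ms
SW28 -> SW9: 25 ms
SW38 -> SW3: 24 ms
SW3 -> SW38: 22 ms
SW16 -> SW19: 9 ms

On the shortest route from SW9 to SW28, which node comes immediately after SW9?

Enumerating some paths:
SW9–SW20–SW3–SW38–SW28: 4+5+22+4 = 35
SW9–SW34–SW28: 14+10 = 24
SW9–SW20–SW38–SW28: 4+24+4 = 32
The minimum is 24 ms via SW9–SW34–SW28.
So from SW9 the first move is to SW34.

SW34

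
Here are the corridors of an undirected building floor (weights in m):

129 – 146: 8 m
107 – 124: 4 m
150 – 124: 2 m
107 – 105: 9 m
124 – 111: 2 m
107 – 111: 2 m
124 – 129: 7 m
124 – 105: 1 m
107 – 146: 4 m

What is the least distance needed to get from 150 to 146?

Shortest distances from 150:
150: 0
124: 2  (via 150)
105: 3  (via 124)
111: 4  (via 124)
107: 6  (via 124)
129: 9  (via 124)
146: 10  (via 107)
Shortest route: 150 → 124 → 107 → 146 = 10 m.

10 m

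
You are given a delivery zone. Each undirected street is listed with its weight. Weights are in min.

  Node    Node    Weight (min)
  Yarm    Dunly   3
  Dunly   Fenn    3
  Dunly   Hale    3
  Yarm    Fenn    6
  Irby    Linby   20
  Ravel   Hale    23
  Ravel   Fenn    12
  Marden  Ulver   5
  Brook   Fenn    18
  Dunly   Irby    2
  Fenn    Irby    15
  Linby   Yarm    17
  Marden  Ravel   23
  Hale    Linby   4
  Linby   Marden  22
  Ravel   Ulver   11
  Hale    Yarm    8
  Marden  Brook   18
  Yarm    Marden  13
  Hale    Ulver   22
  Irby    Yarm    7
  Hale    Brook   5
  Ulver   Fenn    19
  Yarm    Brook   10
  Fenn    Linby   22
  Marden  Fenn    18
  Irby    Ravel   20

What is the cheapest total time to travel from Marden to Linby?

22 min

Candidate routes:
Marden - Linby: 22 = 22
Marden - Yarm - Dunly - Hale - Linby: 13+3+3+4 = 23
Marden - Yarm - Hale - Linby: 13+8+4 = 25
The minimum is 22 min via Marden - Linby.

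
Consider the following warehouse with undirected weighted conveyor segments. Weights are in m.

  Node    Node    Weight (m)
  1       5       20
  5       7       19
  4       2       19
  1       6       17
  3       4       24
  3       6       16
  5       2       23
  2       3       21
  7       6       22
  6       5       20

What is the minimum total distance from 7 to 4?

61 m

Compare a few routes:
7 - 5 - 2 - 4: 19+23+19 = 61
7 - 6 - 3 - 4: 22+16+24 = 62
Cheapest is 7 - 5 - 2 - 4 at 61 m.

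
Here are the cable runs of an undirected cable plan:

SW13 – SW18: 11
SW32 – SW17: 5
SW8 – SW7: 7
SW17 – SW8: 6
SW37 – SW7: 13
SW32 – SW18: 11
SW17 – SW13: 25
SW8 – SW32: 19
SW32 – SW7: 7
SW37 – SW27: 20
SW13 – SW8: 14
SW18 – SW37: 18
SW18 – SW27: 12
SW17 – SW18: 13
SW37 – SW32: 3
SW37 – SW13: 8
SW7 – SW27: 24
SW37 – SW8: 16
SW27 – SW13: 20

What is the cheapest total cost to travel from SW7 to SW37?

10

Running Dijkstra from SW7:
SW7: 0
SW32: 7  (via SW7)
SW8: 7  (via SW7)
SW37: 10  (via SW32)
Shortest route: SW7–SW32–SW37 = 10.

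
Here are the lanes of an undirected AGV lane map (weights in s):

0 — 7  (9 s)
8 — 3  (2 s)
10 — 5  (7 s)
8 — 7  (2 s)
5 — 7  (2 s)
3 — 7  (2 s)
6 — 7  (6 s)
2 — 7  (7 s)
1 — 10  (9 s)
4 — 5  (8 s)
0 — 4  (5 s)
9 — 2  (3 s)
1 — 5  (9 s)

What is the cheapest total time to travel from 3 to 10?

Enumerating some paths:
3–7–5–10: 2+2+7 = 11
3–8–7–5–10: 2+2+2+7 = 13
The minimum is 11 s via 3–7–5–10.

11 s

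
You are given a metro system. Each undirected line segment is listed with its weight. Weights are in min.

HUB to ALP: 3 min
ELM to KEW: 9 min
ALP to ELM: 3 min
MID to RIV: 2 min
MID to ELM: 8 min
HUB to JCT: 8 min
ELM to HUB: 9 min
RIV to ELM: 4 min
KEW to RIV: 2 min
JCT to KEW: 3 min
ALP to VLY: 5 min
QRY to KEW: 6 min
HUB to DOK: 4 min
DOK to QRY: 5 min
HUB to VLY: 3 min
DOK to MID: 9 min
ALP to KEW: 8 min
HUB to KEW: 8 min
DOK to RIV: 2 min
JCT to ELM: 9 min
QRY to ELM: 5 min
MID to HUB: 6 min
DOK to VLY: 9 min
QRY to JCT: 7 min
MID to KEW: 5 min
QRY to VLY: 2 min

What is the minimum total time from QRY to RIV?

7 min

Running Dijkstra from QRY:
QRY: 0
VLY: 2  (via QRY)
HUB: 5  (via VLY)
ELM: 5  (via QRY)
DOK: 5  (via QRY)
KEW: 6  (via QRY)
RIV: 7  (via DOK)
Shortest route: QRY → DOK → RIV = 7 min.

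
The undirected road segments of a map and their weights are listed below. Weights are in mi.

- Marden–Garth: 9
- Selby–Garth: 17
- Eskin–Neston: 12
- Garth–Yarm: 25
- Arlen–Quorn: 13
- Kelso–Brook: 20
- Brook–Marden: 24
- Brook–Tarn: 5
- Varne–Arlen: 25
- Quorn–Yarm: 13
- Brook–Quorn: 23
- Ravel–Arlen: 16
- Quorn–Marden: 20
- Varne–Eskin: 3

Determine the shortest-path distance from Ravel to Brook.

52 mi

Candidate routes:
Ravel–Arlen–Quorn–Marden–Brook: 16+13+20+24 = 73
Ravel–Arlen–Quorn–Brook: 16+13+23 = 52
Ravel–Arlen–Quorn–Yarm–Garth–Marden–Brook: 16+13+13+25+9+24 = 100
The minimum is 52 mi via Ravel–Arlen–Quorn–Brook.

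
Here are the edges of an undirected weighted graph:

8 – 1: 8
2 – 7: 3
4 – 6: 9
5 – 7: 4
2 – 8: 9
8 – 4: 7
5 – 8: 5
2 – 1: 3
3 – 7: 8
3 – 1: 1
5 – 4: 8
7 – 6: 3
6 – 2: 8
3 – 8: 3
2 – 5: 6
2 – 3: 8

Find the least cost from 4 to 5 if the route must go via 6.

Best 4 to 6: 4–6 costing 9
Best 6 to 5: 6–7–5 costing 7
Total via 6: 9 + 7 = 16.

16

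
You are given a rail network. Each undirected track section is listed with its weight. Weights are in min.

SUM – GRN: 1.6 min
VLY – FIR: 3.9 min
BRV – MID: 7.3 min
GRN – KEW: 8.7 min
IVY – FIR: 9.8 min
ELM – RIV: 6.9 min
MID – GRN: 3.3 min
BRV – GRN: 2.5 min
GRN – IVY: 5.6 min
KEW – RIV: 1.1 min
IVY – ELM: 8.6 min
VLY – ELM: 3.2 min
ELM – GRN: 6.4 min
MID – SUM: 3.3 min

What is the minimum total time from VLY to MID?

12.9 min

Candidate routes:
VLY - ELM - GRN - MID: 3.2+6.4+3.3 = 12.9
VLY - ELM - GRN - BRV - MID: 3.2+6.4+2.5+7.3 = 19.4
VLY - ELM - GRN - SUM - MID: 3.2+6.4+1.6+3.3 = 14.5
Cheapest is VLY - ELM - GRN - MID at 12.9 min.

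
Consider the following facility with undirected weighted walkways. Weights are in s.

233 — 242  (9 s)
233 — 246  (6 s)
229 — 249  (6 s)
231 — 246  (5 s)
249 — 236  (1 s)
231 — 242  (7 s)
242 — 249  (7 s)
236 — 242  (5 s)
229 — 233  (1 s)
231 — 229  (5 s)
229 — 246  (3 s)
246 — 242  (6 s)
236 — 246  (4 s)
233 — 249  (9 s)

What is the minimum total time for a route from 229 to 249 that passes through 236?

8 s

Best 229 to 236: 229 → 246 → 236 costing 7
Best 236 to 249: 236 → 249 costing 1
Total via 236: 7 + 1 = 8 s.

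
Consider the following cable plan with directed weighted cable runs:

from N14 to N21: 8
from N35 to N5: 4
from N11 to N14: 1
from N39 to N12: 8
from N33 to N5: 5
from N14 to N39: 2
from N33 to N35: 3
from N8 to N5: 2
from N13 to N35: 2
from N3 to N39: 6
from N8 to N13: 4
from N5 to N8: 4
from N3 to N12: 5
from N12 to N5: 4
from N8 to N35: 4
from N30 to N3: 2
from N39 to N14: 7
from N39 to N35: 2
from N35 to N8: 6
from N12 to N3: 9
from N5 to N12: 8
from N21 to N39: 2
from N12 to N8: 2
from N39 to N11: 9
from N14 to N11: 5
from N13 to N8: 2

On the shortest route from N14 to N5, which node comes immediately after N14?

N39

Candidate routes:
N14 → N39 → N35 → N8 → N5: 2+2+6+2 = 12
N14 → N39 → N12 → N8 → N5: 2+8+2+2 = 14
N14 → N39 → N35 → N5: 2+2+4 = 8
Cheapest is N14 → N39 → N35 → N5 at 8.
So from N14 the first move is to N39.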